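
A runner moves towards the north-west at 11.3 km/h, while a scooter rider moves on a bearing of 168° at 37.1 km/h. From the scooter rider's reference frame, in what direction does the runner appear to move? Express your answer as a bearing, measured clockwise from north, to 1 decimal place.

Taking east as x and north as y: runner velocity = (-7.990, 7.990) km/h; scooter rider velocity = (7.714, -36.289) km/h.
Velocity of runner relative to scooter rider = (-7.990, 7.990) − (7.714, -36.289) = (-15.704, 44.280) km/h.
Bearing = atan2(-15.70, 44.28) = 340.47° clockwise from north.

340.5°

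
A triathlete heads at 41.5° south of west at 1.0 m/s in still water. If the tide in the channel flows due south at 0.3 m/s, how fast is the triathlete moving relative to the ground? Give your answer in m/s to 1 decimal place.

1.2 m/s

Taking east as x and north as y: velocity relative to the water = (-0.749, -0.663) m/s; the water relative to ground = (0.000, -0.300) m/s.
Velocity relative to ground = (-0.749, -0.663) + (0.000, -0.300) = (-0.749, -0.963) m/s.
Speed = |(-0.749, -0.963)| = 1.220 m/s.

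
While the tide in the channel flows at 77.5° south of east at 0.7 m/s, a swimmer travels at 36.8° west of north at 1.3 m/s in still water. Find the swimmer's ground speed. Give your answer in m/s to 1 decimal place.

0.7 m/s

Taking east as x and north as y: velocity relative to the water = (-0.779, 1.041) m/s; the water relative to ground = (0.152, -0.683) m/s.
Velocity relative to ground = (-0.779, 1.041) + (0.152, -0.683) = (-0.627, 0.358) m/s.
Speed = |(-0.627, 0.358)| = 0.722 m/s.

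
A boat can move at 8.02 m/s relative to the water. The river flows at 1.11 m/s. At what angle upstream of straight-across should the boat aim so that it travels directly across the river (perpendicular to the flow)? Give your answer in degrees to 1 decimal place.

To cancel the current, the upstream component of the boat's velocity must equal the flow: 8.02 sin θ = 1.11.
sin θ = 1.11 / 8.02 = 0.1384.
θ = arcsin(0.1384) = 7.956°.

8.0°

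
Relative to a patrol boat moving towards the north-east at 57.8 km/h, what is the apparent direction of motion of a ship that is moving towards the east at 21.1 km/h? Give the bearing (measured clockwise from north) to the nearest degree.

206°

Taking east as x and north as y: ship velocity = (21.100, 0.000) km/h; patrol boat velocity = (40.871, 40.871) km/h.
Velocity of ship relative to patrol boat = (21.100, 0.000) − (40.871, 40.871) = (-19.771, -40.871) km/h.
Bearing = atan2(-19.77, -40.87) = 205.81° clockwise from north.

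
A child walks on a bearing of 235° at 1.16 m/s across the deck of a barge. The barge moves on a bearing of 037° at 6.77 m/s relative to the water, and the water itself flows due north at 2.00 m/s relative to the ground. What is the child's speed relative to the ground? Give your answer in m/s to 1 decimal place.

In east/north components (m/s): child relative to barge = (-0.950, -0.665); barge relative to water = (4.074, 5.407); water relative to ground = (0.000, 2.000).
Sum = (3.124, 6.741) m/s.
Speed = |(3.124, 6.741)| = 7.430 m/s.

7.4 m/s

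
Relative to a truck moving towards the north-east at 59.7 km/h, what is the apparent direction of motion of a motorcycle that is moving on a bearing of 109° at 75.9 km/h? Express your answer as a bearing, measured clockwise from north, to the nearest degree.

156°

Taking east as x and north as y: motorcycle velocity = (71.765, -24.711) km/h; truck velocity = (42.214, 42.214) km/h.
Velocity of motorcycle relative to truck = (71.765, -24.711) − (42.214, 42.214) = (29.551, -66.925) km/h.
Bearing = atan2(29.55, -66.92) = 156.18° clockwise from north.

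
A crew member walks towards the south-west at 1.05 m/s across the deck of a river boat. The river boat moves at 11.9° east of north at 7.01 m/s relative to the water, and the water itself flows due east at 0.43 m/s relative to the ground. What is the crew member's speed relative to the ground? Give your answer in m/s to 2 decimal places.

In east/north components (m/s): crew member relative to river boat = (-0.742, -0.742); river boat relative to water = (1.445, 6.859); water relative to ground = (0.430, 0.000).
Sum = (1.133, 6.117) m/s.
Speed = |(1.133, 6.117)| = 6.221 m/s.

6.22 m/s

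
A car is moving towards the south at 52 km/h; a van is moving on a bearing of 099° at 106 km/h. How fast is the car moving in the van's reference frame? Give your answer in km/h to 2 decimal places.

Taking east as x and north as y: car velocity = (0.000, -52.000) km/h; van velocity = (104.695, -16.582) km/h.
Velocity of car relative to van = (0.000, -52.000) − (104.695, -16.582) = (-104.695, -35.418) km/h.
Magnitude = |(-104.695, -35.418)| = 110.524 km/h.

110.52 km/h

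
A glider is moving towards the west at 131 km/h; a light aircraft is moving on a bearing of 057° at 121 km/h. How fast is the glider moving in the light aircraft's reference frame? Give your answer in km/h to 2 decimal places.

241.64 km/h

Taking east as x and north as y: glider velocity = (-131.000, 0.000) km/h; light aircraft velocity = (101.479, 65.901) km/h.
Velocity of glider relative to light aircraft = (-131.000, 0.000) − (101.479, 65.901) = (-232.479, -65.901) km/h.
Magnitude = |(-232.479, -65.901)| = 241.639 km/h.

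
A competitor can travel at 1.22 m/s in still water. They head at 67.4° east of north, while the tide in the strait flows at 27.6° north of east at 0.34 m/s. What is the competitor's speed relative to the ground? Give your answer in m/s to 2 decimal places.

Taking east as x and north as y: velocity relative to the water = (1.126, 0.469) m/s; the water relative to ground = (0.301, 0.158) m/s.
Velocity relative to ground = (1.126, 0.469) + (0.301, 0.158) = (1.428, 0.626) m/s.
Speed = |(1.428, 0.626)| = 1.559 m/s.

1.56 m/s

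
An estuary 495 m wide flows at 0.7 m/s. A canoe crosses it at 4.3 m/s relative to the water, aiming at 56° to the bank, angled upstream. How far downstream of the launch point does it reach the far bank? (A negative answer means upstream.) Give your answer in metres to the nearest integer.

-237 m

Perpendicular speed = 3.565 m/s; crossing time = 495 / 3.565 = 138.855 s.
Net downstream speed = -1.705 m/s.
Drift = -1.705 × 138.855 = -236.683 m (upstream).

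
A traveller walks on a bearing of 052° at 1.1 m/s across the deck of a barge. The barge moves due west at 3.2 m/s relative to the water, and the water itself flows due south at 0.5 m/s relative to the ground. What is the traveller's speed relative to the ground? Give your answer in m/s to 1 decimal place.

In east/north components (m/s): traveller relative to barge = (0.867, 0.677); barge relative to water = (-3.200, 0.000); water relative to ground = (0.000, -0.500).
Sum = (-2.333, 0.177) m/s.
Speed = |(-2.333, 0.177)| = 2.340 m/s.

2.3 m/s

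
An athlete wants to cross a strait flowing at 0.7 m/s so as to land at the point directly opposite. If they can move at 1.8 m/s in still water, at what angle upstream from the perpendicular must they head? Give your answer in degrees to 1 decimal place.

22.9°

To cancel the current, the upstream component of the athlete's velocity must equal the flow: 1.8 sin θ = 0.7.
sin θ = 0.7 / 1.8 = 0.3889.
θ = arcsin(0.3889) = 22.885°.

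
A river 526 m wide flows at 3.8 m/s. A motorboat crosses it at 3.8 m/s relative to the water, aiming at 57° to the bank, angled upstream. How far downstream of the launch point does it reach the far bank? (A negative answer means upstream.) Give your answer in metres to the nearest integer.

Perpendicular speed = 3.187 m/s; crossing time = 526 / 3.187 = 165.048 s.
Net downstream speed = 1.730 m/s.
Drift = 1.730 × 165.048 = 285.595 m (downstream).

286 m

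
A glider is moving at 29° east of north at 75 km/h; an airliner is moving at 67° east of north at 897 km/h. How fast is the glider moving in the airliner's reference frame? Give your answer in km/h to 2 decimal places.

Taking east as x and north as y: glider velocity = (36.361, 65.596) km/h; airliner velocity = (825.693, 350.486) km/h.
Velocity of glider relative to airliner = (36.361, 65.596) − (825.693, 350.486) = (-789.332, -284.889) km/h.
Magnitude = |(-789.332, -284.889)| = 839.171 km/h.

839.17 km/h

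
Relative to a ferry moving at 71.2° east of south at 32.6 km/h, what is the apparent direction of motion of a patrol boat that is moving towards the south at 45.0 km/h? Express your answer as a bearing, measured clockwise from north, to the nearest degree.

222°

Taking east as x and north as y: patrol boat velocity = (0.000, -45.000) km/h; ferry velocity = (30.861, -10.506) km/h.
Velocity of patrol boat relative to ferry = (0.000, -45.000) − (30.861, -10.506) = (-30.861, -34.494) km/h.
Bearing = atan2(-30.86, -34.49) = 221.82° clockwise from north.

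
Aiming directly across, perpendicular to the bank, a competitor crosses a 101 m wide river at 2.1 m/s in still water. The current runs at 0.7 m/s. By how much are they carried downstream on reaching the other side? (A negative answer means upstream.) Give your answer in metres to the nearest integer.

Perpendicular speed = 2.100 m/s; crossing time = 101 / 2.100 = 48.095 s.
Net downstream speed = 0.700 m/s.
Drift = 0.700 × 48.095 = 33.667 m (downstream).

34 m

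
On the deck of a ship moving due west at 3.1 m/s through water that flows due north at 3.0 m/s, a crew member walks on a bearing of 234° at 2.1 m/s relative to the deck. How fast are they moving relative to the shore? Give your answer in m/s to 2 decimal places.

5.11 m/s

In east/north components (m/s): crew member relative to ship = (-1.699, -1.234); ship relative to water = (-3.100, 0.000); water relative to ground = (0.000, 3.000).
Sum = (-4.799, 1.766) m/s.
Speed = |(-4.799, 1.766)| = 5.113 m/s.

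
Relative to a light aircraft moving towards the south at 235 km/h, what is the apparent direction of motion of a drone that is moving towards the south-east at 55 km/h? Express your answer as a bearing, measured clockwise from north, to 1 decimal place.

Taking east as x and north as y: drone velocity = (38.891, -38.891) km/h; light aircraft velocity = (0.000, -235.000) km/h.
Velocity of drone relative to light aircraft = (38.891, -38.891) − (0.000, -235.000) = (38.891, 196.109) km/h.
Bearing = atan2(38.89, 196.11) = 11.22° clockwise from north.

011.2°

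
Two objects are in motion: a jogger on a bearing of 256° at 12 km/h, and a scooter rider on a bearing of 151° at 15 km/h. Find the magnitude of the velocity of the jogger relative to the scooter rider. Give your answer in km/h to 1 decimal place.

21.5 km/h

Taking east as x and north as y: jogger velocity = (-11.644, -2.903) km/h; scooter rider velocity = (7.272, -13.119) km/h.
Velocity of jogger relative to scooter rider = (-11.644, -2.903) − (7.272, -13.119) = (-18.916, 10.216) km/h.
Magnitude = |(-18.916, 10.216)| = 21.498 km/h.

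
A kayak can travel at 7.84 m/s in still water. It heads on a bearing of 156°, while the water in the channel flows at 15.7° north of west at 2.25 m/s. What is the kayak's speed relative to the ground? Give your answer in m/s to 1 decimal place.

6.6 m/s

Taking east as x and north as y: velocity relative to the water = (3.189, -7.162) m/s; the water relative to ground = (-2.166, 0.609) m/s.
Velocity relative to ground = (3.189, -7.162) + (-2.166, 0.609) = (1.023, -6.553) m/s.
Speed = |(1.023, -6.553)| = 6.633 m/s.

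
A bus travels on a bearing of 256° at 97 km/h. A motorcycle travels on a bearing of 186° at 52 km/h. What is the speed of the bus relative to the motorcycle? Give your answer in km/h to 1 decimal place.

Taking east as x and north as y: bus velocity = (-94.119, -23.466) km/h; motorcycle velocity = (-5.435, -51.715) km/h.
Velocity of bus relative to motorcycle = (-94.119, -23.466) − (-5.435, -51.715) = (-88.683, 28.249) km/h.
Magnitude = |(-88.683, 28.249)| = 93.074 km/h.

93.1 km/h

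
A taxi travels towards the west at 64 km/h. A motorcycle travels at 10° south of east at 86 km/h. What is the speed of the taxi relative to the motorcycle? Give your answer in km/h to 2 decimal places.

Taking east as x and north as y: taxi velocity = (-64.000, 0.000) km/h; motorcycle velocity = (84.693, -14.934) km/h.
Velocity of taxi relative to motorcycle = (-64.000, 0.000) − (84.693, -14.934) = (-148.693, 14.934) km/h.
Magnitude = |(-148.693, 14.934)| = 149.442 km/h.

149.44 km/h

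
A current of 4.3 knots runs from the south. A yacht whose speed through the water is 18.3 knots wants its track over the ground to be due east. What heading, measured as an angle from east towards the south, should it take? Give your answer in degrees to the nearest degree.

14°

The current pushes perpendicular to the desired track; the heading must have a component into the current equal to 4.3 knots: 18.3 sin θ = 4.3.
sin θ = 0.2350, so θ = 13.590°.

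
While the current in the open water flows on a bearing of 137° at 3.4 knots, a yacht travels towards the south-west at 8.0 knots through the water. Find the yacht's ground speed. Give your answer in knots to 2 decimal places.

8.80 knots

Taking east as x and north as y: velocity relative to the water = (-5.657, -5.657) knots; the water relative to ground = (2.319, -2.487) knots.
Velocity relative to ground = (-5.657, -5.657) + (2.319, -2.487) = (-3.338, -8.143) knots.
Speed = |(-3.338, -8.143)| = 8.801 knots.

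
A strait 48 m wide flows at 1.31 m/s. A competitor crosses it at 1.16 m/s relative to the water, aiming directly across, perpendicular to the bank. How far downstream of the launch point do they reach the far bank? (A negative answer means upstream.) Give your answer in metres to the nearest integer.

54 m

Perpendicular speed = 1.160 m/s; crossing time = 48 / 1.160 = 41.379 s.
Net downstream speed = 1.310 m/s.
Drift = 1.310 × 41.379 = 54.207 m (downstream).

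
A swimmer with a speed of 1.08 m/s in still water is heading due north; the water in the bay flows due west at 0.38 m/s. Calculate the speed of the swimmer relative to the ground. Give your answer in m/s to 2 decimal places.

Taking east as x and north as y: velocity relative to the water = (0.000, 1.080) m/s; the water relative to ground = (-0.380, 0.000) m/s.
Velocity relative to ground = (0.000, 1.080) + (-0.380, 0.000) = (-0.380, 1.080) m/s.
Speed = |(-0.380, 1.080)| = 1.145 m/s.

1.14 m/s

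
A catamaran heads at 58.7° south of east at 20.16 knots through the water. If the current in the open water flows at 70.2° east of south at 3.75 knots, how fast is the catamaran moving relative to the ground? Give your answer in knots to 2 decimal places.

23.20 knots

Taking east as x and north as y: velocity relative to the water = (10.474, -17.226) knots; the water relative to ground = (3.528, -1.270) knots.
Velocity relative to ground = (10.474, -17.226) + (3.528, -1.270) = (14.002, -18.496) knots.
Speed = |(14.002, -18.496)| = 23.198 knots.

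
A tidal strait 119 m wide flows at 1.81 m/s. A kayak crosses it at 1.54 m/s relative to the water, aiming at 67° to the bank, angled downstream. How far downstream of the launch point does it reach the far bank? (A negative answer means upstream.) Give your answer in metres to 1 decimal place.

Perpendicular speed = 1.418 m/s; crossing time = 119 / 1.418 = 83.946 s.
Net downstream speed = 2.412 m/s.
Drift = 2.412 × 83.946 = 202.455 m (downstream).

202.5 m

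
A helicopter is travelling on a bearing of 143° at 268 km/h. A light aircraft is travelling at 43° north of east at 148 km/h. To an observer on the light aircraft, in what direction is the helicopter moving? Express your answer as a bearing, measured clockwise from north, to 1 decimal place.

170.4°

Taking east as x and north as y: helicopter velocity = (161.286, -214.034) km/h; light aircraft velocity = (108.240, 100.936) km/h.
Velocity of helicopter relative to light aircraft = (161.286, -214.034) − (108.240, 100.936) = (53.046, -314.970) km/h.
Bearing = atan2(53.05, -314.97) = 170.44° clockwise from north.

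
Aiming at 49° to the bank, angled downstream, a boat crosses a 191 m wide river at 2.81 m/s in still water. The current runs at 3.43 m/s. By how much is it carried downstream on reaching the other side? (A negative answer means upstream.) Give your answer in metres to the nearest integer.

Perpendicular speed = 2.121 m/s; crossing time = 191 / 2.121 = 90.063 s.
Net downstream speed = 5.274 m/s.
Drift = 5.274 × 90.063 = 474.950 m (downstream).

475 m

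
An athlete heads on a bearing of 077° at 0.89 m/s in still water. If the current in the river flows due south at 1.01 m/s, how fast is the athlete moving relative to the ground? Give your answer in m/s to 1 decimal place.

Taking east as x and north as y: velocity relative to the water = (0.867, 0.200) m/s; the water relative to ground = (0.000, -1.010) m/s.
Velocity relative to ground = (0.867, 0.200) + (0.000, -1.010) = (0.867, -0.810) m/s.
Speed = |(0.867, -0.810)| = 1.187 m/s.

1.2 m/s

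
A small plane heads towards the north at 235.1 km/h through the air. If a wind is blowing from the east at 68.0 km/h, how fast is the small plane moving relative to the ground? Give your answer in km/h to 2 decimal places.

244.74 km/h

Taking east as x and north as y: velocity relative to the air = (0.000, 235.100) km/h; the air relative to ground = (-68.000, 0.000) km/h.
Velocity relative to ground = (0.000, 235.100) + (-68.000, 0.000) = (-68.000, 235.100) km/h.
Speed = |(-68.000, 235.100)| = 244.737 km/h.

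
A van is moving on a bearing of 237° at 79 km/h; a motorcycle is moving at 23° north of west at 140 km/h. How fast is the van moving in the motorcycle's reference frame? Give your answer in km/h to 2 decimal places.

Taking east as x and north as y: van velocity = (-66.255, -43.026) km/h; motorcycle velocity = (-128.871, 54.702) km/h.
Velocity of van relative to motorcycle = (-66.255, -43.026) − (-128.871, 54.702) = (62.616, -97.729) km/h.
Magnitude = |(62.616, -97.729)| = 116.067 km/h.

116.07 km/h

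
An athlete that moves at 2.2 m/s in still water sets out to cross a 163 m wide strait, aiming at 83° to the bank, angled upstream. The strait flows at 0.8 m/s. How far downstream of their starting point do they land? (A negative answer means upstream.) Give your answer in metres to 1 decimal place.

39.7 m

Perpendicular speed = 2.184 m/s; crossing time = 163 / 2.184 = 74.647 s.
Net downstream speed = 0.532 m/s.
Drift = 0.532 × 74.647 = 39.704 m (downstream).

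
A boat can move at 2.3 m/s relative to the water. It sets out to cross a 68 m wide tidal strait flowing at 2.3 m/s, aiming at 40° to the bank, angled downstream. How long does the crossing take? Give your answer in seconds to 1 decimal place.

The component of the boat's velocity perpendicular to the bank is 2.3 × sin 40° = 1.478 m/s.
The flow acts along the bank and has no component across it.
Time = 68 / 1.478 = 45.995 s.

46.0 s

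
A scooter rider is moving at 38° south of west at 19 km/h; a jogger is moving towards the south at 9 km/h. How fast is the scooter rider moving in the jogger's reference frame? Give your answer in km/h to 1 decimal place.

15.2 km/h

Taking east as x and north as y: scooter rider velocity = (-14.972, -11.698) km/h; jogger velocity = (0.000, -9.000) km/h.
Velocity of scooter rider relative to jogger = (-14.972, -11.698) − (0.000, -9.000) = (-14.972, -2.698) km/h.
Magnitude = |(-14.972, -2.698)| = 15.213 km/h.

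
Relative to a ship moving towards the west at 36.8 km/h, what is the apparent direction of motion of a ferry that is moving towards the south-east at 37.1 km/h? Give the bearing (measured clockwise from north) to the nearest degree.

Taking east as x and north as y: ferry velocity = (26.234, -26.234) km/h; ship velocity = (-36.800, 0.000) km/h.
Velocity of ferry relative to ship = (26.234, -26.234) − (-36.800, 0.000) = (63.034, -26.234) km/h.
Bearing = atan2(63.03, -26.23) = 112.60° clockwise from north.

113°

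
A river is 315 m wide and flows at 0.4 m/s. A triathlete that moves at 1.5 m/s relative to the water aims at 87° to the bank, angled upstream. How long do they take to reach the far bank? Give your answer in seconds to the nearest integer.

210 s

The component of the triathlete's velocity perpendicular to the bank is 1.5 × sin 87° = 1.498 m/s.
The flow acts along the bank and has no component across it.
Time = 315 / 1.498 = 210.288 s.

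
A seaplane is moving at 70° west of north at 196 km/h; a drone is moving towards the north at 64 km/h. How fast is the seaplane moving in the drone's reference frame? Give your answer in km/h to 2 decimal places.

184.20 km/h

Taking east as x and north as y: seaplane velocity = (-184.180, 67.036) km/h; drone velocity = (0.000, 64.000) km/h.
Velocity of seaplane relative to drone = (-184.180, 67.036) − (0.000, 64.000) = (-184.180, 3.036) km/h.
Magnitude = |(-184.180, 3.036)| = 184.205 km/h.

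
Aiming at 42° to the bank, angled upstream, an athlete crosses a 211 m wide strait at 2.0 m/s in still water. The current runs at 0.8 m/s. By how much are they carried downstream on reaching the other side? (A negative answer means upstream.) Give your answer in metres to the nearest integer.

-108 m

Perpendicular speed = 1.338 m/s; crossing time = 211 / 1.338 = 157.667 s.
Net downstream speed = -0.686 m/s.
Drift = -0.686 × 157.667 = -108.205 m (upstream).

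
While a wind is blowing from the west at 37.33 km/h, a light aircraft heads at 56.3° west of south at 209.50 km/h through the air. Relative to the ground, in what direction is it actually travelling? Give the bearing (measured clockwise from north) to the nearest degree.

230°

Taking east as x and north as y: velocity relative to the air = (-174.294, -116.240) km/h; the air relative to ground = (37.330, 0.000) km/h.
Velocity relative to ground = (-174.294, -116.240) + (37.330, 0.000) = (-136.964, -116.240) km/h.
Bearing = atan2(-136.96, -116.24) = 229.68° clockwise from north.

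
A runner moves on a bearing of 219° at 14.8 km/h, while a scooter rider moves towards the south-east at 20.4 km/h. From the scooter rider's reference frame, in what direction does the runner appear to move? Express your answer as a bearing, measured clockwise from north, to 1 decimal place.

277.0°

Taking east as x and north as y: runner velocity = (-9.314, -11.502) km/h; scooter rider velocity = (14.425, -14.425) km/h.
Velocity of runner relative to scooter rider = (-9.314, -11.502) − (14.425, -14.425) = (-23.739, 2.923) km/h.
Bearing = atan2(-23.74, 2.92) = 277.02° clockwise from north.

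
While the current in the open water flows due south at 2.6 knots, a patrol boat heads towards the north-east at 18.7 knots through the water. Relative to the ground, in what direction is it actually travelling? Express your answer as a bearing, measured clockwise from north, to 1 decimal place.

051.2°

Taking east as x and north as y: velocity relative to the water = (13.223, 13.223) knots; the water relative to ground = (0.000, -2.600) knots.
Velocity relative to ground = (13.223, 13.223) + (0.000, -2.600) = (13.223, 10.623) knots.
Bearing = atan2(13.22, 10.62) = 51.22° clockwise from north.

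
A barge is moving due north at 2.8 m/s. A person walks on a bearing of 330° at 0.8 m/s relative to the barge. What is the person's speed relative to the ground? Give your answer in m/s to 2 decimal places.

3.52 m/s

Taking east as x and north as y: barge velocity = (0.000, 2.800) m/s; person velocity relative to barge = (-0.400, 0.693) m/s.
Velocity relative to ground = (0.000, 2.800) + (-0.400, 0.693) = (-0.400, 3.493) m/s.
Speed = |(-0.400, 3.493)| = 3.516 m/s.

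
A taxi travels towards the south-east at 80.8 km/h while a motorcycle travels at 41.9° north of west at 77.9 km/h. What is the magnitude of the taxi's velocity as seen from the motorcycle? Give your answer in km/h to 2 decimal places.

158.64 km/h

Taking east as x and north as y: taxi velocity = (57.134, -57.134) km/h; motorcycle velocity = (-57.982, 52.024) km/h.
Velocity of taxi relative to motorcycle = (57.134, -57.134) − (-57.982, 52.024) = (115.116, -109.158) km/h.
Magnitude = |(115.116, -109.158)| = 158.642 km/h.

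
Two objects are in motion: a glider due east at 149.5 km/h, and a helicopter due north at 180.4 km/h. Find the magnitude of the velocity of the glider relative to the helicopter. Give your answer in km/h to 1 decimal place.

Taking east as x and north as y: glider velocity = (149.500, 0.000) km/h; helicopter velocity = (0.000, 180.400) km/h.
Velocity of glider relative to helicopter = (149.500, 0.000) − (0.000, 180.400) = (149.500, -180.400) km/h.
Magnitude = |(149.500, -180.400)| = 234.296 km/h.

234.3 km/h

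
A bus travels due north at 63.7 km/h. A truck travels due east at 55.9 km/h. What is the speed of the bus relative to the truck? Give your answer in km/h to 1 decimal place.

Taking east as x and north as y: bus velocity = (0.000, 63.700) km/h; truck velocity = (55.900, 0.000) km/h.
Velocity of bus relative to truck = (0.000, 63.700) − (55.900, 0.000) = (-55.900, 63.700) km/h.
Magnitude = |(-55.900, 63.700)| = 84.750 km/h.

84.7 km/h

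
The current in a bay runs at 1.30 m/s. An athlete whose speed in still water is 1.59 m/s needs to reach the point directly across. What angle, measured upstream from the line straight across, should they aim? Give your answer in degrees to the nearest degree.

To cancel the current, the upstream component of the athlete's velocity must equal the flow: 1.59 sin θ = 1.30.
sin θ = 1.30 / 1.59 = 0.8176.
θ = arcsin(0.8176) = 54.846°.

55°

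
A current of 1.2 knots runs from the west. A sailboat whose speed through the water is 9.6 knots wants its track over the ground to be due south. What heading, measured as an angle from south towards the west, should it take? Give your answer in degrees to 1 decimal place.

The current pushes perpendicular to the desired track; the heading must have a component into the current equal to 1.2 knots: 9.6 sin θ = 1.2.
sin θ = 0.1250, so θ = 7.181°.

7.2°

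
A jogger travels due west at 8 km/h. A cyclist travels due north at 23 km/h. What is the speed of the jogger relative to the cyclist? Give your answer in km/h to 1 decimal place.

Taking east as x and north as y: jogger velocity = (-8.000, 0.000) km/h; cyclist velocity = (0.000, 23.000) km/h.
Velocity of jogger relative to cyclist = (-8.000, 0.000) − (0.000, 23.000) = (-8.000, -23.000) km/h.
Magnitude = |(-8.000, -23.000)| = 24.352 km/h.

24.4 km/h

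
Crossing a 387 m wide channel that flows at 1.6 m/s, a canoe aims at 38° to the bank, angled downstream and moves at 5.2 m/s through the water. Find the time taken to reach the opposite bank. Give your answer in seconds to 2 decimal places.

The component of the canoe's velocity perpendicular to the bank is 5.2 × sin 38° = 3.201 m/s.
Only the cross-stream component determines the crossing time; the current contributes nothing perpendicular to the bank.
Time = 387 / 3.201 = 120.883 s.

120.88 s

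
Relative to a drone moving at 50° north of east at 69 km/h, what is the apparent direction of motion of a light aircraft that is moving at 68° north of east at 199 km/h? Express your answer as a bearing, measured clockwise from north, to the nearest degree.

Taking east as x and north as y: light aircraft velocity = (74.547, 184.510) km/h; drone velocity = (44.352, 52.857) km/h.
Velocity of light aircraft relative to drone = (74.547, 184.510) − (44.352, 52.857) = (30.194, 131.653) km/h.
Bearing = atan2(30.19, 131.65) = 12.92° clockwise from north.

013°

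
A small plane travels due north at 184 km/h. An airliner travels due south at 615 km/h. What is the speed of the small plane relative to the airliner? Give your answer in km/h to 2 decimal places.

799.00 km/h

Taking east as x and north as y: small plane velocity = (0.000, 184.000) km/h; airliner velocity = (0.000, -615.000) km/h.
Velocity of small plane relative to airliner = (0.000, 184.000) − (0.000, -615.000) = (0.000, 799.000) km/h.
Magnitude = |(0.000, 799.000)| = 799.000 km/h.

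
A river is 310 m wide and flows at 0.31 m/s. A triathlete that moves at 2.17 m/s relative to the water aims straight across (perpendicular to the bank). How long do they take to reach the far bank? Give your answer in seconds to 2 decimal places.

142.86 s

The component of the triathlete's velocity perpendicular to the bank is 2.17 m/s.
The flow acts along the bank and has no component across it.
Time = 310 / 2.170 = 142.857 s.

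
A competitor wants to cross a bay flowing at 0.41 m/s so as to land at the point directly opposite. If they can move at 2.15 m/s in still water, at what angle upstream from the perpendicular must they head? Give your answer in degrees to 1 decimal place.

11.0°

To cancel the current, the upstream component of the competitor's velocity must equal the flow: 2.15 sin θ = 0.41.
sin θ = 0.41 / 2.15 = 0.1907.
θ = arcsin(0.1907) = 10.994°.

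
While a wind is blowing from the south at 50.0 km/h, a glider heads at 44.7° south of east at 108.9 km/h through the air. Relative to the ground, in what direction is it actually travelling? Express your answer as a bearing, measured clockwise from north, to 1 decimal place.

109.0°

Taking east as x and north as y: velocity relative to the air = (77.406, -76.600) km/h; the air relative to ground = (0.000, 50.000) km/h.
Velocity relative to ground = (77.406, -76.600) + (0.000, 50.000) = (77.406, -26.600) km/h.
Bearing = atan2(77.41, -26.60) = 108.96° clockwise from north.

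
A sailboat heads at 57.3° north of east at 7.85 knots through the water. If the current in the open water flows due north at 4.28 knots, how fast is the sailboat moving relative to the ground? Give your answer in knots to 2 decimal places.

11.68 knots

Taking east as x and north as y: velocity relative to the water = (4.241, 6.606) knots; the water relative to ground = (0.000, 4.280) knots.
Velocity relative to ground = (4.241, 6.606) + (0.000, 4.280) = (4.241, 10.886) knots.
Speed = |(4.241, 10.886)| = 11.683 knots.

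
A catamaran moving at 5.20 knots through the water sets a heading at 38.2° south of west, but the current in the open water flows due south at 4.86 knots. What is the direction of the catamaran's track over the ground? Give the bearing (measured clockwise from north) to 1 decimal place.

Taking east as x and north as y: velocity relative to the water = (-4.086, -3.216) knots; the water relative to ground = (0.000, -4.860) knots.
Velocity relative to ground = (-4.086, -3.216) + (0.000, -4.860) = (-4.086, -8.076) knots.
Bearing = atan2(-4.09, -8.08) = 206.84° clockwise from north.

206.8°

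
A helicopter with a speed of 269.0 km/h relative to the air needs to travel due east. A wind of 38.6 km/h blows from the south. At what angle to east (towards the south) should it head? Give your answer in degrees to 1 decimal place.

8.3°

The wind pushes perpendicular to the desired track; the heading must have a component into the wind equal to 38.6 km/h: 269.0 sin θ = 38.6.
sin θ = 0.1435, so θ = 8.250°.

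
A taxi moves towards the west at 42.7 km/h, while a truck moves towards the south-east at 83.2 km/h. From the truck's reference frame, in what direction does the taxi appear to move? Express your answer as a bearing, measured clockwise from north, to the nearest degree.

300°

Taking east as x and north as y: taxi velocity = (-42.700, 0.000) km/h; truck velocity = (58.831, -58.831) km/h.
Velocity of taxi relative to truck = (-42.700, 0.000) − (58.831, -58.831) = (-101.531, 58.831) km/h.
Bearing = atan2(-101.53, 58.83) = 300.09° clockwise from north.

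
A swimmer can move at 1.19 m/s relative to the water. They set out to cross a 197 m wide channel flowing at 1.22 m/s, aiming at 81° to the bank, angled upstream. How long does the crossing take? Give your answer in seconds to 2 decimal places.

The component of the swimmer's velocity perpendicular to the bank is 1.19 × sin 81° = 1.175 m/s.
Only the cross-stream component determines the crossing time; the current contributes nothing perpendicular to the bank.
Time = 197 / 1.175 = 167.610 s.

167.61 s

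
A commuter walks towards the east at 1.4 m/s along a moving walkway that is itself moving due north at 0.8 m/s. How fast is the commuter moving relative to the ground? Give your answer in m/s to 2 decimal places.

1.61 m/s

Taking east as x and north as y: moving walkway velocity = (0.000, 0.800) m/s; commuter velocity relative to moving walkway = (1.400, 0.000) m/s.
Velocity relative to ground = (0.000, 0.800) + (1.400, 0.000) = (1.400, 0.800) m/s.
Speed = |(1.400, 0.800)| = 1.612 m/s.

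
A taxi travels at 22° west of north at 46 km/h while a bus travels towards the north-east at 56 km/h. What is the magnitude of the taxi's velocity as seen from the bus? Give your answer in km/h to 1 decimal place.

Taking east as x and north as y: taxi velocity = (-17.232, 42.650) km/h; bus velocity = (39.598, 39.598) km/h.
Velocity of taxi relative to bus = (-17.232, 42.650) − (39.598, 39.598) = (-56.830, 3.052) km/h.
Magnitude = |(-56.830, 3.052)| = 56.912 km/h.

56.9 km/h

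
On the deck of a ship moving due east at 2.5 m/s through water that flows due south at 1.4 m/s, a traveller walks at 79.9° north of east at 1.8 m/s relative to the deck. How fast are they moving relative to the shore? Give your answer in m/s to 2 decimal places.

In east/north components (m/s): traveller relative to ship = (0.316, 1.772); ship relative to water = (2.500, 0.000); water relative to ground = (0.000, -1.400).
Sum = (2.816, 0.372) m/s.
Speed = |(2.816, 0.372)| = 2.840 m/s.

2.84 m/s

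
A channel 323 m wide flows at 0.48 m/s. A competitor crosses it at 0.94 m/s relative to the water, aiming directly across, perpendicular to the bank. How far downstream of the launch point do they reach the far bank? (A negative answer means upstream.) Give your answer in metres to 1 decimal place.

164.9 m

Perpendicular speed = 0.940 m/s; crossing time = 323 / 0.940 = 343.617 s.
Net downstream speed = 0.480 m/s.
Drift = 0.480 × 343.617 = 164.936 m (downstream).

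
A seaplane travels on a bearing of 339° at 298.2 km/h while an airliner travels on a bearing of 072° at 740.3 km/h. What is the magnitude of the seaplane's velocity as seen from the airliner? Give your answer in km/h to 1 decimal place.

812.4 km/h

Taking east as x and north as y: seaplane velocity = (-106.865, 278.394) km/h; airliner velocity = (704.067, 228.765) km/h.
Velocity of seaplane relative to airliner = (-106.865, 278.394) − (704.067, 228.765) = (-810.932, 49.628) km/h.
Magnitude = |(-810.932, 49.628)| = 812.450 km/h.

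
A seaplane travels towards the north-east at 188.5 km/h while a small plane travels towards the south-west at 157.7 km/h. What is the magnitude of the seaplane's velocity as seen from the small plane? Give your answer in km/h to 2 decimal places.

Taking east as x and north as y: seaplane velocity = (133.290, 133.290) km/h; small plane velocity = (-111.511, -111.511) km/h.
Velocity of seaplane relative to small plane = (133.290, 133.290) − (-111.511, -111.511) = (244.800, 244.800) km/h.
Magnitude = |(244.800, 244.800)| = 346.200 km/h.

346.20 km/h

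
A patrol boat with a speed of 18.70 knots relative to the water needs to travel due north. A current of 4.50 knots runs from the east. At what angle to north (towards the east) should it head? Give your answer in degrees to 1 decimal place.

The current pushes perpendicular to the desired track; the heading must have a component into the current equal to 4.50 knots: 18.70 sin θ = 4.50.
sin θ = 0.2406, so θ = 13.924°.

13.9°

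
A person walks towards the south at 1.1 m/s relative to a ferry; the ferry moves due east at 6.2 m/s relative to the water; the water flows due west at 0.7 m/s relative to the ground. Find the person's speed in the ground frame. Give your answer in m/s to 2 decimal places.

In east/north components (m/s): person relative to ferry = (0.000, -1.100); ferry relative to water = (6.200, 0.000); water relative to ground = (-0.700, 0.000).
Sum = (5.500, -1.100) m/s.
Speed = |(5.500, -1.100)| = 5.609 m/s.

5.61 m/s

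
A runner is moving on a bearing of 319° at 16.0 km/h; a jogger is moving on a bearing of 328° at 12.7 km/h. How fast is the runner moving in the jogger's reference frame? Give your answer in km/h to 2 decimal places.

3.99 km/h

Taking east as x and north as y: runner velocity = (-10.497, 12.075) km/h; jogger velocity = (-6.730, 10.770) km/h.
Velocity of runner relative to jogger = (-10.497, 12.075) − (-6.730, 10.770) = (-3.767, 1.305) km/h.
Magnitude = |(-3.767, 1.305)| = 3.987 km/h.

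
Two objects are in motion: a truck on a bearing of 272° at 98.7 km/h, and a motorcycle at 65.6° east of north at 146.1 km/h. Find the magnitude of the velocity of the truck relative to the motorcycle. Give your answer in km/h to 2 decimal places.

238.58 km/h

Taking east as x and north as y: truck velocity = (-98.640, 3.445) km/h; motorcycle velocity = (133.051, 60.355) km/h.
Velocity of truck relative to motorcycle = (-98.640, 3.445) − (133.051, 60.355) = (-231.691, -56.910) km/h.
Magnitude = |(-231.691, -56.910)| = 238.578 km/h.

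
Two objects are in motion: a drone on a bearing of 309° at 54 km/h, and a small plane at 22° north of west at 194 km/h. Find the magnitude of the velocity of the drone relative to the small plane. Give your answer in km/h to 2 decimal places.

Taking east as x and north as y: drone velocity = (-41.966, 33.983) km/h; small plane velocity = (-179.874, 72.674) km/h.
Velocity of drone relative to small plane = (-41.966, 33.983) − (-179.874, 72.674) = (137.908, -38.690) km/h.
Magnitude = |(137.908, -38.690)| = 143.232 km/h.

143.23 km/h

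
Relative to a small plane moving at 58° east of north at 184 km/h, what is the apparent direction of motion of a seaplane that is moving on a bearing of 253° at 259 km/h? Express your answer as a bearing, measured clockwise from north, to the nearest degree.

247°

Taking east as x and north as y: seaplane velocity = (-247.683, -75.724) km/h; small plane velocity = (156.041, 97.505) km/h.
Velocity of seaplane relative to small plane = (-247.683, -75.724) − (156.041, 97.505) = (-403.724, -173.229) km/h.
Bearing = atan2(-403.72, -173.23) = 246.78° clockwise from north.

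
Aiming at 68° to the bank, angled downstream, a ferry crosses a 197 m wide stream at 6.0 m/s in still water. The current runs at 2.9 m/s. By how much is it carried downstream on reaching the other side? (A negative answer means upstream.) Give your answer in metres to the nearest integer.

182 m

Perpendicular speed = 5.563 m/s; crossing time = 197 / 5.563 = 35.412 s.
Net downstream speed = 5.148 m/s.
Drift = 5.148 × 35.412 = 182.288 m (downstream).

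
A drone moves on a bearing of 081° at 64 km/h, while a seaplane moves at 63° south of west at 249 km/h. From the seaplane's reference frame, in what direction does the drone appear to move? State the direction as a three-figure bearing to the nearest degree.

037°

Taking east as x and north as y: drone velocity = (63.212, 10.012) km/h; seaplane velocity = (-113.044, -221.861) km/h.
Velocity of drone relative to seaplane = (63.212, 10.012) − (-113.044, -221.861) = (176.256, 231.872) km/h.
Bearing = atan2(176.26, 231.87) = 37.24° clockwise from north.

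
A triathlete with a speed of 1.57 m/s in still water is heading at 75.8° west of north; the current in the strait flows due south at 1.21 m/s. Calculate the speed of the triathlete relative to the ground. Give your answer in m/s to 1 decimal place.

1.7 m/s

Taking east as x and north as y: velocity relative to the water = (-1.522, 0.385) m/s; the water relative to ground = (0.000, -1.210) m/s.
Velocity relative to ground = (-1.522, 0.385) + (0.000, -1.210) = (-1.522, -0.825) m/s.
Speed = |(-1.522, -0.825)| = 1.731 m/s.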